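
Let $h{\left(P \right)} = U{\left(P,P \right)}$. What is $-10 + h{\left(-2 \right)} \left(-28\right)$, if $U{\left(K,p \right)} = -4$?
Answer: $102$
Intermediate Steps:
$h{\left(P \right)} = -4$
$-10 + h{\left(-2 \right)} \left(-28\right) = -10 - -112 = -10 + 112 = 102$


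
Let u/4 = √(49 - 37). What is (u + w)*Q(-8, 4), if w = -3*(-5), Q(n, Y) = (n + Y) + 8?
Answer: 60 + 32*√3 ≈ 115.43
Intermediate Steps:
u = 8*√3 (u = 4*√(49 - 37) = 4*√12 = 4*(2*√3) = 8*√3 ≈ 13.856)
Q(n, Y) = 8 + Y + n (Q(n, Y) = (Y + n) + 8 = 8 + Y + n)
w = 15 (w = -1*(-15) = 15)
(u + w)*Q(-8, 4) = (8*√3 + 15)*(8 + 4 - 8) = (15 + 8*√3)*4 = 60 + 32*√3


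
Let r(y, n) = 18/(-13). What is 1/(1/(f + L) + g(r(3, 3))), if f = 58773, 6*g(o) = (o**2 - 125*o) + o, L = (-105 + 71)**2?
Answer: 10128001/293052979 ≈ 0.034560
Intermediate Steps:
r(y, n) = -18/13 (r(y, n) = 18*(-1/13) = -18/13)
L = 1156 (L = (-34)**2 = 1156)
g(o) = -62*o/3 + o**2/6 (g(o) = ((o**2 - 125*o) + o)/6 = (o**2 - 124*o)/6 = -62*o/3 + o**2/6)
1/(1/(f + L) + g(r(3, 3))) = 1/(1/(58773 + 1156) + (1/6)*(-18/13)*(-124 - 18/13)) = 1/(1/59929 + (1/6)*(-18/13)*(-1630/13)) = 1/(1/59929 + 4890/169) = 1/(293052979/10128001) = 10128001/293052979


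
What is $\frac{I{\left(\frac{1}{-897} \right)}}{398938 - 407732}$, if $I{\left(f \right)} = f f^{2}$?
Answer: $\frac{1}{6346931196762} \approx 1.5756 \cdot 10^{-13}$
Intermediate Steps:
$I{\left(f \right)} = f^{3}$
$\frac{I{\left(\frac{1}{-897} \right)}}{398938 - 407732} = \frac{\left(\frac{1}{-897}\right)^{3}}{398938 - 407732} = \frac{\left(- \frac{1}{897}\right)^{3}}{-8794} = \left(- \frac{1}{721734273}\right) \left(- \frac{1}{8794}\right) = \frac{1}{6346931196762}$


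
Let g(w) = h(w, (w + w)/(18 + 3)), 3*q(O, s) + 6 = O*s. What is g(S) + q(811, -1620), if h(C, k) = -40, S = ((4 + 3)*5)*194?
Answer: -437982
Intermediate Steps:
S = 6790 (S = (7*5)*194 = 35*194 = 6790)
q(O, s) = -2 + O*s/3 (q(O, s) = -2 + (O*s)/3 = -2 + O*s/3)
g(w) = -40
g(S) + q(811, -1620) = -40 + (-2 + (⅓)*811*(-1620)) = -40 + (-2 - 437940) = -40 - 437942 = -437982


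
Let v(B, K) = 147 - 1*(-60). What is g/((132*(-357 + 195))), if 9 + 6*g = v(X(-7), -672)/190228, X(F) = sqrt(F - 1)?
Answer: 190205/2711890368 ≈ 7.0137e-5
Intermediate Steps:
X(F) = sqrt(-1 + F)
v(B, K) = 207 (v(B, K) = 147 + 60 = 207)
g = -570615/380456 (g = -3/2 + (207/190228)/6 = -3/2 + (207*(1/190228))/6 = -3/2 + (1/6)*(207/190228) = -3/2 + 69/380456 = -570615/380456 ≈ -1.4998)
g/((132*(-357 + 195))) = -570615*1/(132*(-357 + 195))/380456 = -570615/(380456*(132*(-162))) = -570615/380456/(-21384) = -570615/380456*(-1/21384) = 190205/2711890368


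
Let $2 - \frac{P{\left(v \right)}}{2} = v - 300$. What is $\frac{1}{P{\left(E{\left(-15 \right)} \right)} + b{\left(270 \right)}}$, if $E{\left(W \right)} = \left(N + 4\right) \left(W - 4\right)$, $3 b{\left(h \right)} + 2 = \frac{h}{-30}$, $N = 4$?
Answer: $\frac{3}{2713} \approx 0.0011058$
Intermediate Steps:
$b{\left(h \right)} = - \frac{2}{3} - \frac{h}{90}$ ($b{\left(h \right)} = - \frac{2}{3} + \frac{h \frac{1}{-30}}{3} = - \frac{2}{3} + \frac{h \left(- \frac{1}{30}\right)}{3} = - \frac{2}{3} + \frac{\left(- \frac{1}{30}\right) h}{3} = - \frac{2}{3} - \frac{h}{90}$)
$E{\left(W \right)} = -32 + 8 W$ ($E{\left(W \right)} = \left(4 + 4\right) \left(W - 4\right) = 8 \left(-4 + W\right) = -32 + 8 W$)
$P{\left(v \right)} = 604 - 2 v$ ($P{\left(v \right)} = 4 - 2 \left(v - 300\right) = 4 - 2 \left(-300 + v\right) = 4 - \left(-600 + 2 v\right) = 604 - 2 v$)
$\frac{1}{P{\left(E{\left(-15 \right)} \right)} + b{\left(270 \right)}} = \frac{1}{\left(604 - 2 \left(-32 + 8 \left(-15\right)\right)\right) - \frac{11}{3}} = \frac{1}{\left(604 - 2 \left(-32 - 120\right)\right) - \frac{11}{3}} = \frac{1}{\left(604 - -304\right) - \frac{11}{3}} = \frac{1}{\left(604 + 304\right) - \frac{11}{3}} = \frac{1}{908 - \frac{11}{3}} = \frac{1}{\frac{2713}{3}} = \frac{3}{2713}$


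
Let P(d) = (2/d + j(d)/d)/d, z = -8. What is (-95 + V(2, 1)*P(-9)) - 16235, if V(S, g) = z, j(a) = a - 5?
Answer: -440878/27 ≈ -16329.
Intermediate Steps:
j(a) = -5 + a
V(S, g) = -8
P(d) = (2/d + (-5 + d)/d)/d
(-95 + V(2, 1)*P(-9)) - 16235 = (-95 - 8*(-3 - 9)/(-9)²) - 16235 = (-95 - 8*(-12)/81) - 16235 = (-95 - 8*(-4/27)) - 16235 = (-95 + 32/27) - 16235 = -2533/27 - 16235 = -440878/27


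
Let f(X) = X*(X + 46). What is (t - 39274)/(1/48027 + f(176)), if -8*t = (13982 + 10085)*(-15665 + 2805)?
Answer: 3712336151139/3753021890 ≈ 989.16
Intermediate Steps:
t = 77375405/2 (t = -(13982 + 10085)*(-15665 + 2805)/8 = -24067*(-12860)/8 = -⅛*(-309501620) = 77375405/2 ≈ 3.8688e+7)
f(X) = X*(46 + X)
(t - 39274)/(1/48027 + f(176)) = (77375405/2 - 39274)/(1/48027 + 176*(46 + 176)) = 77296857/(2*(1/48027 + 176*222)) = 77296857/(2*(1/48027 + 39072)) = 77296857/(2*(1876510945/48027)) = (77296857/2)*(48027/1876510945) = 3712336151139/3753021890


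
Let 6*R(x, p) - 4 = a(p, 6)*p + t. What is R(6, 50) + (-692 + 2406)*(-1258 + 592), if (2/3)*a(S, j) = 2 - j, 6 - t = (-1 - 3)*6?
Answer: -3424705/3 ≈ -1.1416e+6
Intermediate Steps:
t = 30 (t = 6 - (-1 - 3)*6 = 6 - (-4)*6 = 6 - 1*(-24) = 6 + 24 = 30)
a(S, j) = 3 - 3*j/2 (a(S, j) = 3*(2 - j)/2 = 3 - 3*j/2)
R(x, p) = 17/3 - p (R(x, p) = 2/3 + ((3 - 3/2*6)*p + 30)/6 = 2/3 + ((3 - 9)*p + 30)/6 = 2/3 + (-6*p + 30)/6 = 2/3 + (30 - 6*p)/6 = 2/3 + (5 - p) = 17/3 - p)
R(6, 50) + (-692 + 2406)*(-1258 + 592) = (17/3 - 1*50) + (-692 + 2406)*(-1258 + 592) = (17/3 - 50) + 1714*(-666) = -133/3 - 1141524 = -3424705/3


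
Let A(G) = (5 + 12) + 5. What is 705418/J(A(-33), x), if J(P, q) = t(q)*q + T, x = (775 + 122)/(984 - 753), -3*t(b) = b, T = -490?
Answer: -12547269966/8805031 ≈ -1425.0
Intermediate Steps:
A(G) = 22 (A(G) = 17 + 5 = 22)
t(b) = -b/3
x = 299/77 (x = 897/231 = 897*(1/231) = 299/77 ≈ 3.8831)
J(P, q) = -490 - q²/3 (J(P, q) = (-q/3)*q - 490 = -q²/3 - 490 = -490 - q²/3)
705418/J(A(-33), x) = 705418/(-490 - (299/77)²/3) = 705418/(-490 - ⅓*89401/5929) = 705418/(-490 - 89401/17787) = 705418/(-8805031/17787) = 705418*(-17787/8805031) = -12547269966/8805031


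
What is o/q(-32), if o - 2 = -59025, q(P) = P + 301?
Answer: -59023/269 ≈ -219.42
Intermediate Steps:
q(P) = 301 + P
o = -59023 (o = 2 - 59025 = -59023)
o/q(-32) = -59023/(301 - 32) = -59023/269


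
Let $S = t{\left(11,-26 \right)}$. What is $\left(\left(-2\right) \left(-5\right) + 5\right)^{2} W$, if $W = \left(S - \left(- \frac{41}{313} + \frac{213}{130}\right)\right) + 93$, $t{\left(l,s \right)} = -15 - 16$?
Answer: $\frac{110764845}{8138} \approx 13611.0$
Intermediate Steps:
$t{\left(l,s \right)} = -31$ ($t{\left(l,s \right)} = -15 - 16 = -31$)
$S = -31$
$W = \frac{2461441}{40690}$ ($W = \left(-31 - \left(- \frac{41}{313} + \frac{213}{130}\right)\right) + 93 = \left(-31 - \frac{61339}{40690}\right) + 93 = - \frac{1322729}{40690} + 93 = \frac{2461441}{40690} \approx 60.493$)
$\left(\left(-2\right) \left(-5\right) + 5\right)^{2} W = \left(\left(-2\right) \left(-5\right) + 5\right)^{2} \cdot \frac{2461441}{40690} = \left(10 + 5\right)^{2} \cdot \frac{2461441}{40690} = 15^{2} \cdot \frac{2461441}{40690} = 225 \cdot \frac{2461441}{40690} = \frac{110764845}{8138}$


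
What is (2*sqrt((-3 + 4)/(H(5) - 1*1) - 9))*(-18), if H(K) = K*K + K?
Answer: -72*I*sqrt(1885)/29 ≈ -107.79*I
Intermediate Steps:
H(K) = K + K**2 (H(K) = K**2 + K = K + K**2)
(2*sqrt((-3 + 4)/(H(5) - 1*1) - 9))*(-18) = (2*sqrt((-3 + 4)/(5*(1 + 5) - 1*1) - 9))*(-18) = (2*sqrt(1/(5*6 - 1) - 9))*(-18) = (2*sqrt(1/(30 - 1) - 9))*(-18) = (2*sqrt(1/29 - 9))*(-18) = (2*sqrt(-260/29))*(-18) = (2*(2*I*sqrt(1885)/29))*(-18) = (4*I*sqrt(1885)/29)*(-18) = -72*I*sqrt(1885)/29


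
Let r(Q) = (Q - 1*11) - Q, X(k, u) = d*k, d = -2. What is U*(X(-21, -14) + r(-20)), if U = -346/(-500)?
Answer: 5363/250 ≈ 21.452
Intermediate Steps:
X(k, u) = -2*k
U = 173/250 (U = -346*(-1/500) = 173/250 ≈ 0.69200)
r(Q) = -11 (r(Q) = (Q - 11) - Q = (-11 + Q) - Q = -11)
U*(X(-21, -14) + r(-20)) = 173*(-2*(-21) - 11)/250 = 173*(42 - 11)/250 = (173/250)*31 = 5363/250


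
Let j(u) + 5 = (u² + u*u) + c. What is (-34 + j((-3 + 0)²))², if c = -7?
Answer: 13456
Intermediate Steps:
j(u) = -12 + 2*u² (j(u) = -5 + ((u² + u*u) - 7) = -5 + ((u² + u²) - 7) = -5 + (2*u² - 7) = -5 + (-7 + 2*u²) = -12 + 2*u²)
(-34 + j((-3 + 0)²))² = (-34 + (-12 + 2*((-3 + 0)²)²))² = (-34 + (-12 + 2*((-3)²)²))² = (-34 + (-12 + 2*9²))² = (-34 + (-12 + 2*81))² = (-34 + (-12 + 162))² = (-34 + 150)² = 116² = 13456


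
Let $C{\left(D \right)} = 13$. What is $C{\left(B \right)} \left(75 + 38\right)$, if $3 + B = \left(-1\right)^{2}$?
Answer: $1469$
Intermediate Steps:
$B = -2$ ($B = -3 + \left(-1\right)^{2} = -3 + 1 = -2$)
$C{\left(B \right)} \left(75 + 38\right) = 13 \left(75 + 38\right) = 13 \cdot 113 = 1469$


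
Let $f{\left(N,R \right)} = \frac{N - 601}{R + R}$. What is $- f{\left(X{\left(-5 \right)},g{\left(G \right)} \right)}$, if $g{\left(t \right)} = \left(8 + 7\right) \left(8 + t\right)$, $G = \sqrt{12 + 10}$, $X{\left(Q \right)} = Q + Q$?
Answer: $\frac{1222}{315} - \frac{611 \sqrt{22}}{1260} \approx 1.6049$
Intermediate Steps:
$X{\left(Q \right)} = 2 Q$
$G = \sqrt{22} \approx 4.6904$
$g{\left(t \right)} = 120 + 15 t$ ($g{\left(t \right)} = 15 \left(8 + t\right) = 120 + 15 t$)
$f{\left(N,R \right)} = \frac{-601 + N}{2 R}$
$- f{\left(X{\left(-5 \right)},g{\left(G \right)} \right)} = - \frac{-601 + 2 \left(-5\right)}{2 \left(120 + 15 \sqrt{22}\right)} = - \frac{-601 - 10}{2 \left(120 + 15 \sqrt{22}\right)} = - \frac{-611}{2 \left(120 + 15 \sqrt{22}\right)} = \frac{611}{2 \left(120 + 15 \sqrt{22}\right)}$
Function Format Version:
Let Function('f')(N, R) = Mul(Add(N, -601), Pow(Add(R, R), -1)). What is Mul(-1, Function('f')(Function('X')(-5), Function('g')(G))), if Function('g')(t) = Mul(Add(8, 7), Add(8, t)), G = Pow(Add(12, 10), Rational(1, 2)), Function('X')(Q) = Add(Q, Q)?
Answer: Add(Rational(1222, 315), Mul(Rational(-611, 1260), Pow(22, Rational(1, 2)))) ≈ 1.6049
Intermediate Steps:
Function('X')(Q) = Mul(2, Q)
G = Pow(22, Rational(1, 2)) ≈ 4.6904
Function('g')(t) = Add(120, Mul(15, t)) (Function('g')(t) = Mul(15, Add(8, t)) = Add(120, Mul(15, t)))
Function('f')(N, R) = Mul(Rational(1, 2), Pow(R, -1), Add(-601, N)) (Function('f')(N, R) = Mul(Add(-601, N), Pow(Mul(2, R), -1)) = Mul(Add(-601, N), Mul(Rational(1, 2), Pow(R, -1))) = Mul(Rational(1, 2), Pow(R, -1), Add(-601, N)))
Mul(-1, Function('f')(Function('X')(-5), Function('g')(G))) = Mul(-1, Mul(Rational(1, 2), Pow(Add(120, Mul(15, Pow(22, Rational(1, 2)))), -1), Add(-601, Mul(2, -5)))) = Mul(-1, Mul(Rational(1, 2), Pow(Add(120, Mul(15, Pow(22, Rational(1, 2)))), -1), Add(-601, -10))) = Mul(-1, Mul(Rational(1, 2), Pow(Add(120, Mul(15, Pow(22, Rational(1, 2)))), -1), -611)) = Mul(-1, Mul(Rational(-611, 2), Pow(Add(120, Mul(15, Pow(22, Rational(1, 2)))), -1))) = Mul(Rational(611, 2), Pow(Add(120, Mul(15, Pow(22, Rational(1, 2)))), -1))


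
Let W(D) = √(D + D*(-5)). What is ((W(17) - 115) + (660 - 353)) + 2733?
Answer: 2925 + 2*I*√17 ≈ 2925.0 + 8.2462*I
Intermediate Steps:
W(D) = 2*√(-D) (W(D) = √(D - 5*D) = √(-4*D) = 2*√(-D))
((W(17) - 115) + (660 - 353)) + 2733 = ((2*√(-1*17) - 115) + (660 - 353)) + 2733 = ((2*√(-17) - 115) + 307) + 2733 = ((2*(I*√17) - 115) + 307) + 2733 = ((2*I*√17 - 115) + 307) + 2733 = ((-115 + 2*I*√17) + 307) + 2733 = (192 + 2*I*√17) + 2733 = 2925 + 2*I*√17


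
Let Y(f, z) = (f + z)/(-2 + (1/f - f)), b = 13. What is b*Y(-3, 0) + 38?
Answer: -41/2 ≈ -20.500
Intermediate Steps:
Y(f, z) = (f + z)/(-2 + 1/f - f)
b*Y(-3, 0) + 38 = 13*(-1*(-3)*(-3 + 0)/(-1 + (-3)² + 2*(-3))) + 38 = 13*(-1*(-3)*(-3)/(-1 + 9 - 6)) + 38 = 13*(-1*(-3)*(-3)/2) + 38 = 13*(-1*(-3)*½*(-3)) + 38 = 13*(-9/2) + 38 = -117/2 + 38 = -41/2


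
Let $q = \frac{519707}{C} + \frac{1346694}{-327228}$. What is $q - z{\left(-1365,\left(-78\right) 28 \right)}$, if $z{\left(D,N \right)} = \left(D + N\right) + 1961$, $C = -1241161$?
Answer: $\frac{107185495399729}{67690438618} \approx 1583.5$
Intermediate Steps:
$q = - \frac{306921125655}{67690438618}$ ($q = \frac{519707}{-1241161} + \frac{1346694}{-327228} = 519707 \left(- \frac{1}{1241161}\right) + 1346694 \left(- \frac{1}{327228}\right) = - \frac{519707}{1241161} - \frac{224449}{54538} = - \frac{306921125655}{67690438618} \approx -4.5342$)
$z{\left(D,N \right)} = 1961 + D + N$
$q - z{\left(-1365,\left(-78\right) 28 \right)} = - \frac{306921125655}{67690438618} - \left(1961 - 1365 - 2184\right) = - \frac{306921125655}{67690438618} - -1588 = - \frac{306921125655}{67690438618} + 1588 = \frac{107185495399729}{67690438618}$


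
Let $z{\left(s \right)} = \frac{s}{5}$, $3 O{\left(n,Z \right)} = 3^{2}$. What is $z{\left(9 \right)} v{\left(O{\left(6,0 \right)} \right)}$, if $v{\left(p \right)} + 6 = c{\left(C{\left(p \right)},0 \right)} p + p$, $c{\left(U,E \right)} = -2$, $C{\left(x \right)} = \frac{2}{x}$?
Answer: $- \frac{81}{5} \approx -16.2$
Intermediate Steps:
$O{\left(n,Z \right)} = 3$ ($O{\left(n,Z \right)} = \frac{3^{2}}{3} = \frac{1}{3} \cdot 9 = 3$)
$z{\left(s \right)} = \frac{s}{5}$ ($z{\left(s \right)} = s \frac{1}{5} = \frac{s}{5}$)
$v{\left(p \right)} = -6 - p$ ($v{\left(p \right)} = -6 + \left(- 2 p + p\right) = -6 - p$)
$z{\left(9 \right)} v{\left(O{\left(6,0 \right)} \right)} = \frac{1}{5} \cdot 9 \left(-6 - 3\right) = \frac{9 \left(-6 - 3\right)}{5} = \frac{9}{5} \left(-9\right) = - \frac{81}{5}$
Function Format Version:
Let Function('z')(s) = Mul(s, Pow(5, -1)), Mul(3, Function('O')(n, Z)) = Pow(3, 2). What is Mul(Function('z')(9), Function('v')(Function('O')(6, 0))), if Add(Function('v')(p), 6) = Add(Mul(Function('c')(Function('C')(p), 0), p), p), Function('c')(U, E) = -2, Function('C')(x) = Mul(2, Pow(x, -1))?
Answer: Rational(-81, 5) ≈ -16.200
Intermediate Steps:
Function('O')(n, Z) = 3 (Function('O')(n, Z) = Mul(Rational(1, 3), Pow(3, 2)) = Mul(Rational(1, 3), 9) = 3)
Function('z')(s) = Mul(Rational(1, 5), s) (Function('z')(s) = Mul(s, Rational(1, 5)) = Mul(Rational(1, 5), s))
Function('v')(p) = Add(-6, Mul(-1, p)) (Function('v')(p) = Add(-6, Add(Mul(-2, p), p)) = Add(-6, Mul(-1, p)))
Mul(Function('z')(9), Function('v')(Function('O')(6, 0))) = Mul(Mul(Rational(1, 5), 9), Add(-6, Mul(-1, 3))) = Mul(Rational(9, 5), Add(-6, -3)) = Mul(Rational(9, 5), -9) = Rational(-81, 5)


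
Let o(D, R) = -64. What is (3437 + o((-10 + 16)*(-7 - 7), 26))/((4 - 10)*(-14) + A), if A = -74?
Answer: 3373/10 ≈ 337.30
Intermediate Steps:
(3437 + o((-10 + 16)*(-7 - 7), 26))/((4 - 10)*(-14) + A) = (3437 - 64)/((4 - 10)*(-14) - 74) = 3373/(-6*(-14) - 74) = 3373/(84 - 74) = 3373/10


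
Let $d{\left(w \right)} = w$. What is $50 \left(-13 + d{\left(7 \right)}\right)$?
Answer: $-300$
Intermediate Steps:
$50 \left(-13 + d{\left(7 \right)}\right) = 50 \left(-13 + 7\right) = 50 \left(-6\right) = -300$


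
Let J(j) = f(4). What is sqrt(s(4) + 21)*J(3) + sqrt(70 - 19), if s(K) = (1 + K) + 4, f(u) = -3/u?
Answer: sqrt(51) - 3*sqrt(30)/4 ≈ 3.0335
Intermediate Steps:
s(K) = 5 + K
J(j) = -3/4
sqrt(s(4) + 21)*J(3) + sqrt(70 - 19) = sqrt((5 + 4) + 21)*(-3/4) + sqrt(70 - 19) = sqrt(9 + 21)*(-3/4) + sqrt(51) = sqrt(30)*(-3/4) + sqrt(51) = -3*sqrt(30)/4 + sqrt(51) = sqrt(51) - 3*sqrt(30)/4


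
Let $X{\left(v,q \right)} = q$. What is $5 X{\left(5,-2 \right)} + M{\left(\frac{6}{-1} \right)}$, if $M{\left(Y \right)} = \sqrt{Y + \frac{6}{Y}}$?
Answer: $-10 + i \sqrt{7} \approx -10.0 + 2.6458 i$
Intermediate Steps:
$5 X{\left(5,-2 \right)} + M{\left(\frac{6}{-1} \right)} = 5 \left(-2\right) + \sqrt{\frac{6}{-1} + \frac{6}{6 \frac{1}{-1}}} = -10 + \sqrt{6 \left(-1\right) + \frac{6}{6 \left(-1\right)}} = -10 + \sqrt{-6 + \frac{6}{-6}} = -10 + \sqrt{-6 + 6 \left(- \frac{1}{6}\right)} = -10 + \sqrt{-6 - 1} = -10 + \sqrt{-7} = -10 + i \sqrt{7}$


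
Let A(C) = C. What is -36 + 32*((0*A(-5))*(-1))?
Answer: -36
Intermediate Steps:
-36 + 32*((0*A(-5))*(-1)) = -36 + 32*((0*(-5))*(-1)) = -36 + 32*(0*(-1)) = -36 + 32*0 = -36 + 0 = -36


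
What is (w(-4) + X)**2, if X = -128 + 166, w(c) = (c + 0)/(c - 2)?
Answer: 13456/9 ≈ 1495.1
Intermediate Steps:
w(c) = c/(-2 + c)
X = 38
(w(-4) + X)**2 = (-4/(-2 - 4) + 38)**2 = (-4/(-6) + 38)**2 = (-4*(-1/6) + 38)**2 = (2/3 + 38)**2 = (116/3)**2 = 13456/9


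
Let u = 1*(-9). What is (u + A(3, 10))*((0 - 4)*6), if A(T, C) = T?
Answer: 144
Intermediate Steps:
u = -9
(u + A(3, 10))*((0 - 4)*6) = (-9 + 3)*((0 - 4)*6) = -(-24)*6 = -6*(-24) = 144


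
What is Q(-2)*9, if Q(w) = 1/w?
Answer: -9/2 ≈ -4.5000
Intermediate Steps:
Q(w) = 1/w
Q(-2)*9 = 9/(-2) = -½*9 = -9/2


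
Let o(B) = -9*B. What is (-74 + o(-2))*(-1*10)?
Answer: 560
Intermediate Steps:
(-74 + o(-2))*(-1*10) = (-74 - 9*(-2))*(-1*10) = (-74 + 18)*(-10) = -56*(-10) = 560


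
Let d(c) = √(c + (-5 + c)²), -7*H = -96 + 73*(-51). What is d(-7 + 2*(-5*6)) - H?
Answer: -3819/7 + √5117 ≈ -474.04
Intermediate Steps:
H = 3819/7 (H = -(-96 + 73*(-51))/7 = -(-96 - 3723)/7 = -⅐*(-3819) = 3819/7 ≈ 545.57)
d(-7 + 2*(-5*6)) - H = √((-7 + 2*(-5*6)) + (-5 + (-7 + 2*(-5*6)))²) - 1*3819/7 = √((-7 + 2*(-30)) + (-5 + (-7 + 2*(-30)))²) - 3819/7 = √((-7 - 60) + (-5 + (-7 - 60))²) - 3819/7 = √(-67 + (-5 - 67)²) - 3819/7 = √(-67 + (-72)²) - 3819/7 = √(-67 + 5184) - 3819/7 = √5117 - 3819/7 = -3819/7 + √5117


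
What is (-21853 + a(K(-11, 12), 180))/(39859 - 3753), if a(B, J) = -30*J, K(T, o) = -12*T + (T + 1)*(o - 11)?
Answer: -27253/36106 ≈ -0.75481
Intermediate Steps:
K(T, o) = -12*T + (1 + T)*(-11 + o)
(-21853 + a(K(-11, 12), 180))/(39859 - 3753) = (-21853 - 30*180)/(39859 - 3753) = (-21853 - 5400)/36106 = -27253*1/36106 = -27253/36106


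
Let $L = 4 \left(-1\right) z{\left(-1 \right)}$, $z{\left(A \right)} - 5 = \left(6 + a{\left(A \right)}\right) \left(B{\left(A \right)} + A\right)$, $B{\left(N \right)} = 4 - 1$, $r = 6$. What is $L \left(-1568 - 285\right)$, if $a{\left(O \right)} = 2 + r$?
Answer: $244596$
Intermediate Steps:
$B{\left(N \right)} = 3$ ($B{\left(N \right)} = 4 - 1 = 3$)
$a{\left(O \right)} = 8$ ($a{\left(O \right)} = 2 + 6 = 8$)
$z{\left(A \right)} = 47 + 14 A$ ($z{\left(A \right)} = 5 + \left(6 + 8\right) \left(3 + A\right) = 5 + 14 \left(3 + A\right) = 5 + \left(42 + 14 A\right) = 47 + 14 A$)
$L = -132$ ($L = 4 \left(-1\right) \left(47 + 14 \left(-1\right)\right) = - 4 \left(47 - 14\right) = \left(-4\right) 33 = -132$)
$L \left(-1568 - 285\right) = - 132 \left(-1568 - 285\right) = \left(-132\right) \left(-1853\right) = 244596$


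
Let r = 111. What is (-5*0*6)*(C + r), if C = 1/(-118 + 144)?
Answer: 0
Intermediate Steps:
C = 1/26 ≈ 0.038462
(-5*0*6)*(C + r) = (-5*0*6)*(1/26 + 111) = (0*6)*(2887/26) = 0*(2887/26) = 0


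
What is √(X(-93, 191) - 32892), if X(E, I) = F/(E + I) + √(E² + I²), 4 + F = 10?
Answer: √(-1611705 + 49*√45130)/7 ≈ 180.77*I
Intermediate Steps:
F = 6 (F = -4 + 10 = 6)
X(E, I) = √(E² + I²) + 6/(E + I) (X(E, I) = 6/(E + I) + √(E² + I²) = √(E² + I²) + 6/(E + I))
√(X(-93, 191) - 32892) = √((6 - 93*√((-93)² + 191²) + 191*√((-93)² + 191²))/(-93 + 191) - 32892) = √((6 - 93*√(8649 + 36481) + 191*√(8649 + 36481))/98 - 32892) = √((6 - 93*√45130 + 191*√45130)/98 - 32892) = √((6 + 98*√45130)/98 - 32892) = √((3/49 + √45130) - 32892) = √(-1611705/49 + √45130)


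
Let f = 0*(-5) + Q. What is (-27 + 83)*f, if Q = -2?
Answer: -112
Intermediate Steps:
f = -2 (f = 0*(-5) - 2 = 0 - 2 = -2)
(-27 + 83)*f = (-27 + 83)*(-2) = 56*(-2) = -112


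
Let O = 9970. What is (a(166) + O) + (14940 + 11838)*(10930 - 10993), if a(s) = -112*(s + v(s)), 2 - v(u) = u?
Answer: -1677268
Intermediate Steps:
v(u) = 2 - u
a(s) = -224 (a(s) = -112*(s + (2 - s)) = -112*2 = -224)
(a(166) + O) + (14940 + 11838)*(10930 - 10993) = (-224 + 9970) + (14940 + 11838)*(10930 - 10993) = 9746 + 26778*(-63) = 9746 - 1687014 = -1677268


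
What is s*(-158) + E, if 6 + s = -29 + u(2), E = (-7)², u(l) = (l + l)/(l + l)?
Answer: 5421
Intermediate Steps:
u(l) = 1 (u(l) = (2*l)/((2*l)) = (2*l)*(1/(2*l)) = 1)
E = 49
s = -34 (s = -6 + (-29 + 1) = -6 - 28 = -34)
s*(-158) + E = -34*(-158) + 49 = 5372 + 49 = 5421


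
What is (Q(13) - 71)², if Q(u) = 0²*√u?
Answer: 5041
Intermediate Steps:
Q(u) = 0 (Q(u) = 0*√u = 0)
(Q(13) - 71)² = (0 - 71)² = (-71)² = 5041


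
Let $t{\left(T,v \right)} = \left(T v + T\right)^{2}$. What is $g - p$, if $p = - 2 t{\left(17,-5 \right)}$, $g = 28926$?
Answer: $38174$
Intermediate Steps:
$t{\left(T,v \right)} = \left(T + T v\right)^{2}$
$p = -9248$ ($p = - 2 \cdot 17^{2} \left(1 - 5\right)^{2} = - 2 \cdot 289 \left(-4\right)^{2} = - 2 \cdot 289 \cdot 16 = \left(-2\right) 4624 = -9248$)
$g - p = 28926 - -9248 = 28926 + 9248 = 38174$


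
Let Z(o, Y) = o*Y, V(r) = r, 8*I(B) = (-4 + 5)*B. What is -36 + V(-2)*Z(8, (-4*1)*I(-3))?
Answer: -60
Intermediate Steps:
I(B) = B/8 (I(B) = ((-4 + 5)*B)/8 = (1*B)/8 = B/8)
Z(o, Y) = Y*o
-36 + V(-2)*Z(8, (-4*1)*I(-3)) = -36 - 2*(-4*1)*((1/8)*(-3))*8 = -36 - 2*(-4*(-3/8))*8 = -36 - 3*8 = -36 - 2*12 = -36 - 24 = -60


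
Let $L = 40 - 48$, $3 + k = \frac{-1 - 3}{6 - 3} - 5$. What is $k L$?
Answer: $\frac{224}{3} \approx 74.667$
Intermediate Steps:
$k = - \frac{28}{3}$ ($k = -3 - \left(5 - \frac{-1 - 3}{6 - 3}\right) = -3 - \left(5 + \frac{4}{3}\right) = -3 - \frac{19}{3} = - \frac{28}{3} \approx -9.3333$)
$L = -8$ ($L = 40 - 48 = -8$)
$k L = \left(- \frac{28}{3}\right) \left(-8\right) = \frac{224}{3}$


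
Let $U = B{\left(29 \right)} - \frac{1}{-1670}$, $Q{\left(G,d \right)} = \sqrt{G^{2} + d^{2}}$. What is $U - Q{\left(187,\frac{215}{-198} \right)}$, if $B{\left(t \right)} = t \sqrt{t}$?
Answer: $\frac{1}{1670} + 29 \sqrt{29} - \frac{\sqrt{1370970901}}{198} \approx -30.833$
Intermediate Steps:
$B{\left(t \right)} = t^{\frac{3}{2}}$
$U = \frac{1}{1670} + 29 \sqrt{29}$ ($U = 29^{\frac{3}{2}} - \frac{1}{-1670} = 29 \sqrt{29} - - \frac{1}{1670} = 29 \sqrt{29} + \frac{1}{1670} = \frac{1}{1670} + 29 \sqrt{29} \approx 156.17$)
$U - Q{\left(187,\frac{215}{-198} \right)} = \left(\frac{1}{1670} + 29 \sqrt{29}\right) - \sqrt{187^{2} + \left(\frac{215}{-198}\right)^{2}} = \left(\frac{1}{1670} + 29 \sqrt{29}\right) - \sqrt{34969 + \left(215 \left(- \frac{1}{198}\right)\right)^{2}} = \left(\frac{1}{1670} + 29 \sqrt{29}\right) - \sqrt{34969 + \left(- \frac{215}{198}\right)^{2}} = \left(\frac{1}{1670} + 29 \sqrt{29}\right) - \sqrt{34969 + \frac{46225}{39204}} = \left(\frac{1}{1670} + 29 \sqrt{29}\right) - \sqrt{\frac{1370970901}{39204}} = \left(\frac{1}{1670} + 29 \sqrt{29}\right) - \frac{\sqrt{1370970901}}{198} = \frac{1}{1670} + 29 \sqrt{29} - \frac{\sqrt{1370970901}}{198}$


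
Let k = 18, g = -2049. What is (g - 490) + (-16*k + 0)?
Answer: -2827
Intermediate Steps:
(g - 490) + (-16*k + 0) = (-2049 - 490) + (-16*18 + 0) = -2539 + (-288 + 0) = -2539 - 288 = -2827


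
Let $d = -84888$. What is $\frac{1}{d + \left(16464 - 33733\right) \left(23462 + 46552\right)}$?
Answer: $- \frac{1}{1209156654} \approx -8.2702 \cdot 10^{-10}$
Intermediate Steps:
$\frac{1}{d + \left(16464 - 33733\right) \left(23462 + 46552\right)} = \frac{1}{-84888 + \left(16464 - 33733\right) \left(23462 + 46552\right)} = \frac{1}{-84888 - 1209071766} = \frac{1}{-1209156654} = - \frac{1}{1209156654}$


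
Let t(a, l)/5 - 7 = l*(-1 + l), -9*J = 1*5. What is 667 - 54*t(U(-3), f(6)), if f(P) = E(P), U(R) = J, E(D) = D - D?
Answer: -1223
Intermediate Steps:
J = -5/9 ≈ -0.55556
E(D) = 0
U(R) = -5/9
f(P) = 0
t(a, l) = 35 + 5*l*(-1 + l) (t(a, l) = 35 + 5*(l*(-1 + l)) = 35 + 5*l*(-1 + l))
667 - 54*t(U(-3), f(6)) = 667 - 54*(35 - 5*0 + 5*0²) = 667 - 54*(35 + 0 + 5*0) = 667 - 54*(35 + 0 + 0) = 667 - 54*35 = 667 - 1890 = -1223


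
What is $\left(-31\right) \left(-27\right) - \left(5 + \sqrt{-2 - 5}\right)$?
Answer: $832 - i \sqrt{7} \approx 832.0 - 2.6458 i$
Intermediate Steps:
$\left(-31\right) \left(-27\right) - \left(5 + \sqrt{-2 - 5}\right) = 837 - \left(5 + \sqrt{-7}\right) = 837 - \left(5 + i \sqrt{7}\right) = 832 - i \sqrt{7}$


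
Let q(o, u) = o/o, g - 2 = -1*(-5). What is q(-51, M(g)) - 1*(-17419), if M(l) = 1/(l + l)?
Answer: 17420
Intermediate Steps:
g = 7 (g = 2 - 1*(-5) = 2 + 5 = 7)
M(l) = 1/(2*l)
q(o, u) = 1
q(-51, M(g)) - 1*(-17419) = 1 - 1*(-17419) = 1 + 17419 = 17420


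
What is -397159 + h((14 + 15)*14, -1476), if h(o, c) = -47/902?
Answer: -358237465/902 ≈ -3.9716e+5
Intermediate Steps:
h(o, c) = -47/902 (h(o, c) = -47*1/902 = -47/902)
-397159 + h((14 + 15)*14, -1476) = -397159 - 47/902 = -358237465/902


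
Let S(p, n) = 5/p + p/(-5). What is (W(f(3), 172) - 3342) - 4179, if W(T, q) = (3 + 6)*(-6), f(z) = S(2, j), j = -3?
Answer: -7575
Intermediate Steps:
S(p, n) = 5/p - p/5 (S(p, n) = 5/p + p*(-⅕) = 5/p - p/5)
f(z) = 21/10 (f(z) = 5/2 - ⅕*2 = 5*(½) - ⅖ = 5/2 - ⅖ = 21/10)
W(T, q) = -54 (W(T, q) = 9*(-6) = -54)
(W(f(3), 172) - 3342) - 4179 = (-54 - 3342) - 4179 = -3396 - 4179 = -7575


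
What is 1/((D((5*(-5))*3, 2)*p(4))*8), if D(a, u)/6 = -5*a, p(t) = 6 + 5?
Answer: 1/198000 ≈ 5.0505e-6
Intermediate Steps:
p(t) = 11
D(a, u) = -30*a (D(a, u) = 6*(-5*a) = -30*a)
1/((D((5*(-5))*3, 2)*p(4))*8) = 1/((-30*5*(-5)*3*11)*8) = 1/((-(-750)*3*11)*8) = 1/((-30*(-75)*11)*8) = 1/((2250*11)*8) = 1/(24750*8) = 1/198000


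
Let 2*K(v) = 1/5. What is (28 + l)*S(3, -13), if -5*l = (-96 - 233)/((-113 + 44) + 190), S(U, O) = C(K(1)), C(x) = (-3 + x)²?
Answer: 14523229/60500 ≈ 240.05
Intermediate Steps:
K(v) = ⅒ (K(v) = (½)/5 = (½)*(⅕) = ⅒)
S(U, O) = 841/100 (S(U, O) = (-3 + ⅒)² = (-29/10)² = 841/100)
l = 329/605 (l = -(-96 - 233)/(5*((-113 + 44) + 190)) = -(-329)/(5*(-69 + 190)) = -(-329)/(5*121) = -⅕*(-329/121) = 329/605 ≈ 0.54380)
(28 + l)*S(3, -13) = (28 + 329/605)*(841/100) = (17269/605)*(841/100) = 14523229/60500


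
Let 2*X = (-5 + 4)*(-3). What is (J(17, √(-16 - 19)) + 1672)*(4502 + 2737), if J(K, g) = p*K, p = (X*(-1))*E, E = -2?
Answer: 12472797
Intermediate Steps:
X = 3/2 (X = ((-5 + 4)*(-3))/2 = (-1*(-3))/2 = (½)*3 = 3/2 ≈ 1.5000)
p = 3 (p = ((3/2)*(-1))*(-2) = -3/2*(-2) = 3)
J(K, g) = 3*K
(J(17, √(-16 - 19)) + 1672)*(4502 + 2737) = (3*17 + 1672)*(4502 + 2737) = (51 + 1672)*7239 = 1723*7239 = 12472797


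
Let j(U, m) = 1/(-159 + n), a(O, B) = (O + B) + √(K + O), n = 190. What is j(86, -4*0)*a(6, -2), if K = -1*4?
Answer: 4/31 + √2/31 ≈ 0.17465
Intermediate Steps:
K = -4
a(O, B) = B + O + √(-4 + O) (a(O, B) = (O + B) + √(-4 + O) = (B + O) + √(-4 + O) = B + O + √(-4 + O))
j(U, m) = 1/31 (j(U, m) = 1/(-159 + 190) = 1/31)
j(86, -4*0)*a(6, -2) = (-2 + 6 + √(-4 + 6))/31 = (-2 + 6 + √2)/31 = (4 + √2)/31 = 4/31 + √2/31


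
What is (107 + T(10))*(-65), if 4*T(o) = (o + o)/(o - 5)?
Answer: -7020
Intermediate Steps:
T(o) = o/(2*(-5 + o)) (T(o) = ((o + o)/(o - 5))/4 = ((2*o)/(-5 + o))/4 = (2*o/(-5 + o))/4 = o/(2*(-5 + o)))
(107 + T(10))*(-65) = (107 + (½)*10/(-5 + 10))*(-65) = (107 + (½)*10/5)*(-65) = (107 + (½)*10*(⅕))*(-65) = (107 + 1)*(-65) = 108*(-65) = -7020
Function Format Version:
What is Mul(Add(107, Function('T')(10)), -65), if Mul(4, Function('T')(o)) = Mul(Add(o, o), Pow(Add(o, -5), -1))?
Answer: -7020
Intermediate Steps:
Function('T')(o) = Mul(Rational(1, 2), o, Pow(Add(-5, o), -1)) (Function('T')(o) = Mul(Rational(1, 4), Mul(Add(o, o), Pow(Add(o, -5), -1))) = Mul(Rational(1, 4), Mul(Mul(2, o), Pow(Add(-5, o), -1))) = Mul(Rational(1, 4), Mul(2, o, Pow(Add(-5, o), -1))) = Mul(Rational(1, 2), o, Pow(Add(-5, o), -1)))
Mul(Add(107, Function('T')(10)), -65) = Mul(Add(107, Mul(Rational(1, 2), 10, Pow(Add(-5, 10), -1))), -65) = Mul(Add(107, Mul(Rational(1, 2), 10, Pow(5, -1))), -65) = Mul(Add(107, Mul(Rational(1, 2), 10, Rational(1, 5))), -65) = Mul(Add(107, 1), -65) = Mul(108, -65) = -7020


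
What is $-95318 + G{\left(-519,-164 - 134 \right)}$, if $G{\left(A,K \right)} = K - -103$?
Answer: $-95513$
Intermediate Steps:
$G{\left(A,K \right)} = 103 + K$ ($G{\left(A,K \right)} = K + 103 = 103 + K$)
$-95318 + G{\left(-519,-164 - 134 \right)} = -95318 + \left(103 - 298\right) = -95318 - 195 = -95513$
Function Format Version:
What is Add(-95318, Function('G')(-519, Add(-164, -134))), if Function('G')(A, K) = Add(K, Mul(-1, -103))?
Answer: -95513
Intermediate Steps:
Function('G')(A, K) = Add(103, K) (Function('G')(A, K) = Add(K, 103) = Add(103, K))
Add(-95318, Function('G')(-519, Add(-164, -134))) = Add(-95318, Add(103, Add(-164, -134))) = Add(-95318, Add(103, -298)) = Add(-95318, -195) = -95513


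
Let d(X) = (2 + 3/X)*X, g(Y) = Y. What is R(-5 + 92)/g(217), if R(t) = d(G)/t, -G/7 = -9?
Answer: 43/6293 ≈ 0.0068330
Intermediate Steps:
G = 63 (G = -7*(-9) = 63)
d(X) = X*(2 + 3/X)
R(t) = 129/t (R(t) = (3 + 2*63)/t = (3 + 126)/t = 129/t)
R(-5 + 92)/g(217) = (129/(-5 + 92))/217 = (129/87)*(1/217) = (129*(1/87))*(1/217) = (43/29)*(1/217) = 43/6293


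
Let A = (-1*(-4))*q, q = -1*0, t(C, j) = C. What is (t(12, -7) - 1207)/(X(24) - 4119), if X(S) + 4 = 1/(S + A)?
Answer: 28680/98951 ≈ 0.28984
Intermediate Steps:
q = 0
A = 0 (A = -1*(-4)*0 = 4*0 = 0)
X(S) = -4 + 1/S (X(S) = -4 + 1/(S + 0) = -4 + 1/S)
(t(12, -7) - 1207)/(X(24) - 4119) = (12 - 1207)/((-4 + 1/24) - 4119) = -1195/((-4 + 1/24) - 4119) = -1195/(-95/24 - 4119) = -1195/(-98951/24) = -1195*(-24/98951) = 28680/98951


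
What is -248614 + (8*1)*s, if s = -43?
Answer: -248958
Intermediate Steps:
-248614 + (8*1)*s = -248614 + (8*1)*(-43) = -248614 + 8*(-43) = -248614 - 344 = -248958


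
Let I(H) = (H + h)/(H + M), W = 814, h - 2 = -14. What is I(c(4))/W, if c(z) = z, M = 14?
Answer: -2/3663 ≈ -0.00054600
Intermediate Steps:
h = -12 (h = 2 - 14 = -12)
I(H) = (-12 + H)/(14 + H) (I(H) = (H - 12)/(H + 14) = (-12 + H)/(14 + H))
I(c(4))/W = ((-12 + 4)/(14 + 4))/814 = (-8/18)*(1/814) = ((1/18)*(-8))*(1/814) = -4/9*1/814 = -2/3663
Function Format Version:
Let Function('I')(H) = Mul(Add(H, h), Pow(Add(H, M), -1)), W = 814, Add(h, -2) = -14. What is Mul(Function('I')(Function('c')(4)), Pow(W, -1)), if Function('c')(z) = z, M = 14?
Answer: Rational(-2, 3663) ≈ -0.00054600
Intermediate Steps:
h = -12 (h = Add(2, -14) = -12)
Function('I')(H) = Mul(Pow(Add(14, H), -1), Add(-12, H)) (Function('I')(H) = Mul(Add(H, -12), Pow(Add(H, 14), -1)) = Mul(Add(-12, H), Pow(Add(14, H), -1)) = Mul(Pow(Add(14, H), -1), Add(-12, H)))
Mul(Function('I')(Function('c')(4)), Pow(W, -1)) = Mul(Mul(Pow(Add(14, 4), -1), Add(-12, 4)), Pow(814, -1)) = Mul(Mul(Pow(18, -1), -8), Rational(1, 814)) = Mul(Mul(Rational(1, 18), -8), Rational(1, 814)) = Mul(Rational(-4, 9), Rational(1, 814)) = Rational(-2, 3663)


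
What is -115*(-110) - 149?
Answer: 12501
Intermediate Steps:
-115*(-110) - 149 = 12650 - 149 = 12501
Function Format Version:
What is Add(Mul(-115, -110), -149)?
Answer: 12501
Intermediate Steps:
Add(Mul(-115, -110), -149) = Add(12650, -149) = 12501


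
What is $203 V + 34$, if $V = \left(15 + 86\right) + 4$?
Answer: $21349$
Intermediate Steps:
$V = 105$ ($V = 101 + 4 = 105$)
$203 V + 34 = 203 \cdot 105 + 34 = 21315 + 34 = 21349$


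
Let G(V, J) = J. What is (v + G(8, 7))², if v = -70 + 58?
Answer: 25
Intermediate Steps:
v = -12
(v + G(8, 7))² = (-12 + 7)² = (-5)² = 25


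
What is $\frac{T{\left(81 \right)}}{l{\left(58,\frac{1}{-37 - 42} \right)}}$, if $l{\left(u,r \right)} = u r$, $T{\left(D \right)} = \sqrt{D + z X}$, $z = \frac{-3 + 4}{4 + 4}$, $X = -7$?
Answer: $- \frac{79 \sqrt{1282}}{232} \approx -12.192$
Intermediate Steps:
$z = \frac{1}{8}$ ($z = 1 \cdot \frac{1}{8} = \frac{1}{8} \approx 0.125$)
$T{\left(D \right)} = \sqrt{- \frac{7}{8} + D}$ ($T{\left(D \right)} = \sqrt{D + \frac{1}{8} \left(-7\right)} = \sqrt{D - \frac{7}{8}} = \sqrt{- \frac{7}{8} + D}$)
$l{\left(u,r \right)} = r u$
$\frac{T{\left(81 \right)}}{l{\left(58,\frac{1}{-37 - 42} \right)}} = \frac{\frac{1}{4} \sqrt{-14 + 16 \cdot 81}}{\frac{1}{-37 - 42} \cdot 58} = \frac{\frac{1}{4} \sqrt{-14 + 1296}}{\frac{1}{-79} \cdot 58} = \frac{\frac{1}{4} \sqrt{1282}}{\left(- \frac{1}{79}\right) 58} = \frac{\frac{1}{4} \sqrt{1282}}{- \frac{58}{79}} = \frac{\sqrt{1282}}{4} \left(- \frac{79}{58}\right) = - \frac{79 \sqrt{1282}}{232}$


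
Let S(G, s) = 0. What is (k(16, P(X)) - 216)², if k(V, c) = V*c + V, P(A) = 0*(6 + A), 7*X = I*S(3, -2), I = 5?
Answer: 40000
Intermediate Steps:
X = 0 (X = (5*0)/7 = (⅐)*0 = 0)
P(A) = 0
k(V, c) = V + V*c
(k(16, P(X)) - 216)² = (16*(1 + 0) - 216)² = (16*1 - 216)² = (16 - 216)² = (-200)² = 40000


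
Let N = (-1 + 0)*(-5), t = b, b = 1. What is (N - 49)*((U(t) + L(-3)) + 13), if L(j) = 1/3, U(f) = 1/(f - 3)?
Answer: -1694/3 ≈ -564.67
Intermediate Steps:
t = 1
U(f) = 1/(-3 + f)
N = 5 (N = -1*(-5) = 5)
L(j) = 1/3
(N - 49)*((U(t) + L(-3)) + 13) = (5 - 49)*((1/(-3 + 1) + 1/3) + 13) = -44*((1/(-2) + 1/3) + 13) = -44*((-1/2 + 1/3) + 13) = -44*(-1/6 + 13) = -44*77/6 = -1694/3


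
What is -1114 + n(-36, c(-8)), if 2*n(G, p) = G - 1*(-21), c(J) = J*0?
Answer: -2243/2 ≈ -1121.5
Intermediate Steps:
c(J) = 0
n(G, p) = 21/2 + G/2 (n(G, p) = (G - 1*(-21))/2 = (G + 21)/2 = (21 + G)/2 = 21/2 + G/2)
-1114 + n(-36, c(-8)) = -1114 + (21/2 + (1/2)*(-36)) = -1114 + (21/2 - 18) = -1114 - 15/2 = -2243/2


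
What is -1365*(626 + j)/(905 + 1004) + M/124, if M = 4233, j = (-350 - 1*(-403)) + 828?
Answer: -246994023/236716 ≈ -1043.4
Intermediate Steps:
j = 881 (j = (-350 + 403) + 828 = 53 + 828 = 881)
-1365*(626 + j)/(905 + 1004) + M/124 = -1365*(626 + 881)/(905 + 1004) + 4233/124 = -1365/(1909/1507) + 4233*(1/124) = -1365/(1909*(1/1507)) + 4233/124 = -1365/1909/1507 + 4233/124 = -1365*1507/1909 + 4233/124 = -2057055/1909 + 4233/124 = -246994023/236716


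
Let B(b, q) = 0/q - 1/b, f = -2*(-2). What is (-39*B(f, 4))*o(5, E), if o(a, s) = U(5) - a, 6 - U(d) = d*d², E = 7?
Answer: -1209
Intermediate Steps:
U(d) = 6 - d³ (U(d) = 6 - d*d² = 6 - d³)
f = 4
o(a, s) = -119 - a (o(a, s) = (6 - 1*5³) - a = (6 - 1*125) - a = (6 - 125) - a = -119 - a)
B(b, q) = -1/b (B(b, q) = 0 - 1/b = -1/b)
(-39*B(f, 4))*o(5, E) = (-(-39)/4)*(-119 - 1*5) = (-(-39)/4)*(-119 - 5) = -39*(-¼)*(-124) = (39/4)*(-124) = -1209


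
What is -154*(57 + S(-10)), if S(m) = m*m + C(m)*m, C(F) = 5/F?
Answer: -24948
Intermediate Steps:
S(m) = 5 + m² (S(m) = m*m + (5/m)*m = m² + 5 = 5 + m²)
-154*(57 + S(-10)) = -154*(57 + (5 + (-10)²)) = -154*(57 + (5 + 100)) = -154*(57 + 105) = -154*162 = -24948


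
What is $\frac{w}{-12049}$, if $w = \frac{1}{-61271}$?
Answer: $\frac{1}{738254279} \approx 1.3545 \cdot 10^{-9}$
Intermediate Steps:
$w = - \frac{1}{61271} \approx -1.6321 \cdot 10^{-5}$
$\frac{w}{-12049} = - \frac{1}{61271 \left(-12049\right)} = \left(- \frac{1}{61271}\right) \left(- \frac{1}{12049}\right) = \frac{1}{738254279}$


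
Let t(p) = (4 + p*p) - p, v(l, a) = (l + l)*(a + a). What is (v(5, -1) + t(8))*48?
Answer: 1920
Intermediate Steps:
v(l, a) = 4*a*l (v(l, a) = (2*l)*(2*a) = 4*a*l)
t(p) = 4 + p**2 - p (t(p) = (4 + p**2) - p = 4 + p**2 - p)
(v(5, -1) + t(8))*48 = (4*(-1)*5 + (4 + 8**2 - 1*8))*48 = (-20 + (4 + 64 - 8))*48 = (-20 + 60)*48 = 40*48 = 1920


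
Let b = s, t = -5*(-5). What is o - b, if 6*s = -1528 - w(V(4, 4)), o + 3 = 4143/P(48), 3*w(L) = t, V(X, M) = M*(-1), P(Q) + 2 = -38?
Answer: 53813/360 ≈ 149.48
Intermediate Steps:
P(Q) = -40 (P(Q) = -2 - 38 = -40)
t = 25
V(X, M) = -M
w(L) = 25/3 (w(L) = (⅓)*25 = 25/3)
o = -4263/40 (o = -3 + 4143/(-40) = -3 + 4143*(-1/40) = -3 - 4143/40 = -4263/40 ≈ -106.57)
s = -4609/18 (s = (-1528 - 1*25/3)/6 = (-1528 - 25/3)/6 = (⅙)*(-4609/3) = -4609/18 ≈ -256.06)
b = -4609/18 ≈ -256.06
o - b = -4263/40 - 1*(-4609/18) = -4263/40 + 4609/18 = 53813/360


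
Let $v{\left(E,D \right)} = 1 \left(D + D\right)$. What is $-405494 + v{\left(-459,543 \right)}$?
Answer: $-404408$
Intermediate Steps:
$v{\left(E,D \right)} = 2 D$ ($v{\left(E,D \right)} = 1 \cdot 2 D = 2 D$)
$-405494 + v{\left(-459,543 \right)} = -405494 + 2 \cdot 543 = -405494 + 1086 = -404408$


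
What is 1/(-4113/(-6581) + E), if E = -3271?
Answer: -6581/21522338 ≈ -0.00030578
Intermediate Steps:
1/(-4113/(-6581) + E) = 1/(-4113/(-6581) - 3271) = 1/(-4113*(-1/6581) - 3271) = 1/(4113/6581 - 3271) = 1/(-21522338/6581) = -6581/21522338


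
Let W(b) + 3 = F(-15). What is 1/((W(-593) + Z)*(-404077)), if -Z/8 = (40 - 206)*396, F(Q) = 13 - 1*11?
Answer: -1/212498841299 ≈ -4.7059e-12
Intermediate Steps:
F(Q) = 2 (F(Q) = 13 - 11 = 2)
W(b) = -1 (W(b) = -3 + 2 = -1)
Z = 525888 (Z = -8*(40 - 206)*396 = -(-1328)*396 = -8*(-65736) = 525888)
1/((W(-593) + Z)*(-404077)) = 1/((-1 + 525888)*(-404077)) = -1/404077/525887 = (1/525887)*(-1/404077) = -1/212498841299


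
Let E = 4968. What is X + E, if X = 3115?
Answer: 8083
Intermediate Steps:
X + E = 3115 + 4968 = 8083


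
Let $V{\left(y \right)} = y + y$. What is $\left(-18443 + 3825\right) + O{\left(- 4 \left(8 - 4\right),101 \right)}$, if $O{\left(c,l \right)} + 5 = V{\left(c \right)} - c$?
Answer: $-14639$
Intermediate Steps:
$V{\left(y \right)} = 2 y$
$O{\left(c,l \right)} = -5 + c$ ($O{\left(c,l \right)} = -5 + \left(2 c - c\right) = -5 + c$)
$\left(-18443 + 3825\right) + O{\left(- 4 \left(8 - 4\right),101 \right)} = \left(-18443 + 3825\right) - \left(5 + 4 \left(8 - 4\right)\right) = -14618 - 21 = -14639$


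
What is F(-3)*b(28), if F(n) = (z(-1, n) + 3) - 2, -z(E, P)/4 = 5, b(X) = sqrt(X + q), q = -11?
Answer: -19*sqrt(17) ≈ -78.339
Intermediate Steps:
b(X) = sqrt(-11 + X) (b(X) = sqrt(X - 11) = sqrt(-11 + X))
z(E, P) = -20 (z(E, P) = -4*5 = -20)
F(n) = -19 (F(n) = (-20 + 3) - 2 = -17 - 2 = -19)
F(-3)*b(28) = -19*sqrt(-11 + 28) = -19*sqrt(17)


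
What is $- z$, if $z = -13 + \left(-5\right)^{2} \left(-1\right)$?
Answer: $38$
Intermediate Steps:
$z = -38$ ($z = -13 + 25 \left(-1\right) = -13 - 25 = -38$)
$- z = \left(-1\right) \left(-38\right) = 38$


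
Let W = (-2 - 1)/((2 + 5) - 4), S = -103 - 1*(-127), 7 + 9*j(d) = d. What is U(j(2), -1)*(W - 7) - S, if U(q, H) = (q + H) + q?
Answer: -64/9 ≈ -7.1111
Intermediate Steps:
j(d) = -7/9 + d/9
S = 24 (S = -103 + 127 = 24)
U(q, H) = H + 2*q (U(q, H) = (H + q) + q = H + 2*q)
W = -1 (W = -3/(7 - 4) = -3/3 = -3*⅓ = -1)
U(j(2), -1)*(W - 7) - S = (-1 + 2*(-7/9 + (⅑)*2))*(-1 - 7) - 1*24 = (-1 + 2*(-7/9 + 2/9))*(-8) - 24 = (-1 + 2*(-5/9))*(-8) - 24 = (-1 - 10/9)*(-8) - 24 = -19/9*(-8) - 24 = 152/9 - 24 = -64/9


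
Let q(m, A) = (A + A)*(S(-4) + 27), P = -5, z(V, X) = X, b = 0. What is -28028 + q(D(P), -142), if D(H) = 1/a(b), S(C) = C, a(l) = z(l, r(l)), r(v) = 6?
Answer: -34560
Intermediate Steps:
a(l) = 6
D(H) = ⅙ (D(H) = 1/6 = ⅙)
q(m, A) = 46*A (q(m, A) = (A + A)*(-4 + 27) = (2*A)*23 = 46*A)
-28028 + q(D(P), -142) = -28028 + 46*(-142) = -28028 - 6532 = -34560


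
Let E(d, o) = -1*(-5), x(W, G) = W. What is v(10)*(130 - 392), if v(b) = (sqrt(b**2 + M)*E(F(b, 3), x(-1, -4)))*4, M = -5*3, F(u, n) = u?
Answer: -5240*sqrt(85) ≈ -48310.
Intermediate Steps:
E(d, o) = 5
M = -15
v(b) = 20*sqrt(-15 + b**2) (v(b) = (sqrt(b**2 - 15)*5)*4 = (sqrt(-15 + b**2)*5)*4 = (5*sqrt(-15 + b**2))*4 = 20*sqrt(-15 + b**2))
v(10)*(130 - 392) = (20*sqrt(-15 + 10**2))*(130 - 392) = (20*sqrt(-15 + 100))*(-262) = (20*sqrt(85))*(-262) = -5240*sqrt(85)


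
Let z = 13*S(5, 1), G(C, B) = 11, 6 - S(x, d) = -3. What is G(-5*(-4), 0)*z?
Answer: 1287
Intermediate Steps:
S(x, d) = 9 (S(x, d) = 6 - 1*(-3) = 6 + 3 = 9)
z = 117 (z = 13*9 = 117)
G(-5*(-4), 0)*z = 11*117 = 1287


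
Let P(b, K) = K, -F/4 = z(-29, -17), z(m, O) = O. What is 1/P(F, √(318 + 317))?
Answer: √635/635 ≈ 0.039684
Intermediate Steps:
F = 68 (F = -4*(-17) = 68)
1/P(F, √(318 + 317)) = 1/(√(318 + 317)) = 1/(√635) = √635/635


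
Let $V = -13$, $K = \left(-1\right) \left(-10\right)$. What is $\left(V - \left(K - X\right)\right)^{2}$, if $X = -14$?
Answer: $1369$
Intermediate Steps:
$K = 10$
$\left(V - \left(K - X\right)\right)^{2} = \left(-13 - 24\right)^{2} = \left(-37\right)^{2} = 1369$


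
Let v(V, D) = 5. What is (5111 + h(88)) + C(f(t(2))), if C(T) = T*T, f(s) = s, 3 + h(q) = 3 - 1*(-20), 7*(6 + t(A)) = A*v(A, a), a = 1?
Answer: 252443/49 ≈ 5151.9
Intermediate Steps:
t(A) = -6 + 5*A/7 (t(A) = -6 + (A*5)/7 = -6 + (5*A)/7 = -6 + 5*A/7)
h(q) = 20 (h(q) = -3 + (3 - 1*(-20)) = -3 + (3 + 20) = -3 + 23 = 20)
C(T) = T**2
(5111 + h(88)) + C(f(t(2))) = (5111 + 20) + (-6 + (5/7)*2)**2 = 5131 + (-6 + 10/7)**2 = 5131 + (-32/7)**2 = 5131 + 1024/49 = 252443/49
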